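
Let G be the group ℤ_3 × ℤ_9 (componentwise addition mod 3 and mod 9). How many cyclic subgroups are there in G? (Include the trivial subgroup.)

A cyclic subgroup of order d is generated by each of its φ(d) elements of order d, so the cyclic subgroups of order d number (#elements of order d)/φ(d).
Cyclic subgroups by order — order 1: 1; order 3: 4; order 9: 3.
Total: 8.

8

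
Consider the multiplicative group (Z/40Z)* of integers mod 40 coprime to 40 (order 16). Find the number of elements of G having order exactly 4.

The elements of order 4 are: 3, 7, 13, 17, 23, 27, 33, 37.
That's 8.

8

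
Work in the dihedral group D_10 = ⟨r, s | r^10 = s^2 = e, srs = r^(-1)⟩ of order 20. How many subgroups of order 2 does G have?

11

|G| = 20 and 2 | 20, so subgroups of order 2 are possible by Lagrange.
The subgroups of order 2 are: {e, r^2s}; {e, r^3s}; {e, r^4s}; {e, r^5}; … (11 in all).
So G has 11 subgroups of order 2.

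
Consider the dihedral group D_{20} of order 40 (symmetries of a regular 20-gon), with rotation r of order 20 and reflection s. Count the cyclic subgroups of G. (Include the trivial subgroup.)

A cyclic subgroup of order d is generated by each of its φ(d) elements of order d, so the cyclic subgroups of order d number (#elements of order d)/φ(d).
Cyclic subgroups by order — order 1: 1; order 2: 21; order 4: 1; order 5: 1; order 10: 1; order 20: 1.
Total: 26.

26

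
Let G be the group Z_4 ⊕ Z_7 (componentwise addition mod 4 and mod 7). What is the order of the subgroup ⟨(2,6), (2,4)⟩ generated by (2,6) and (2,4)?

14

|⟨(2,6)⟩| = 14 and |⟨(2,4)⟩| = 14, so |H| is a multiple of lcm(14, 14) = 14 and divides |G| = 28.
Closing under the operation: H = {(0,0), (0,1), (0,2), (0,3), (0,4), (0,5), (0,6), (2,0), (2,1), (2,2), (2,3), (2,4), (2,5), (2,6)}, so |H| = 14.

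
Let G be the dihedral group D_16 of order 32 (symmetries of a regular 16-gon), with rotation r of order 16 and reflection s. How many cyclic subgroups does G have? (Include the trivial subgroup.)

21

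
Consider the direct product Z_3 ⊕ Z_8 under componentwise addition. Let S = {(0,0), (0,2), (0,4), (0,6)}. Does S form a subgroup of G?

Yes

|S| = 4 divides |G| = 24, consistent with Lagrange.
S contains the identity, every element's inverse is in S, and S is closed under +: it is a subgroup.
In fact S = ⟨(0,2)⟩.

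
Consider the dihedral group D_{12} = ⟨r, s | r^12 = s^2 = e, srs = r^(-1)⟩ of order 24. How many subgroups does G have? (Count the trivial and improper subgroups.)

34

|G| = 24, so by Lagrange every subgroup order divides 24. Divisors: 1, 2, 3, 4, 6, 8, 12, 24.
Subgroups by order — order 1: 1; order 2: 13; order 3: 1; order 4: 7; order 6: 5; order 8: 3; order 12: 3; order 24: 1.
Total: 1 + 13 + 1 + 7 + 5 + 3 + 3 + 1 = 34.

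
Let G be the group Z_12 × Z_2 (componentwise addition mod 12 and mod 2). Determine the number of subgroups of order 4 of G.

3

|G| = 24 and 4 | 24, so subgroups of order 4 are possible by Lagrange.
The subgroups of order 4 are: {(0,0), (0,1), (6,0), (6,1)}; {(0,0), (3,0), (6,0), (9,0)}; {(0,0), (3,1), (6,0), (9,1)}.
So G has 3 subgroups of order 4.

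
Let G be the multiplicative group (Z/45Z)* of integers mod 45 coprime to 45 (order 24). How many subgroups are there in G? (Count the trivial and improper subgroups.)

|G| = 24, so by Lagrange every subgroup order divides 24. Divisors: 1, 2, 3, 4, 6, 8, 12, 24.
Subgroups by order — order 1: 1; order 2: 3; order 3: 1; order 4: 3; order 6: 3; order 8: 1; order 12: 3; order 24: 1.
Total: 1 + 3 + 1 + 3 + 3 + 1 + 3 + 1 = 16.

16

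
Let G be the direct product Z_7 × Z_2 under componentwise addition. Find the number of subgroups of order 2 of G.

1

|G| = 14 and 2 | 14, so subgroups of order 2 are possible by Lagrange.
The subgroups of order 2 are: {(0,0), (0,1)}.
So G has 1 subgroup of order 2.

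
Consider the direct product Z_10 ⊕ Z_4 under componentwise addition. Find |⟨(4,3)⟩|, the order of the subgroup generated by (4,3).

20

The order of (4,3) in Z_10 × Z_4 is lcm(ord(4) in Z_10, ord(3) in Z_4).
ord(4) = 5 and ord(3) = 4, so |⟨(4,3)⟩| = lcm(5, 4) = 20.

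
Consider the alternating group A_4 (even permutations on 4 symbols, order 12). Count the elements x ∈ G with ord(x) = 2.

3

The elements of order 2 are: (1 2)(3 4), (1 3)(2 4), (1 4)(2 3).
That's 3.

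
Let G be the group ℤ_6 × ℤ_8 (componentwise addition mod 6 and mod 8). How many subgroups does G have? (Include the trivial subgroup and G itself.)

22

|G| = 48, so by Lagrange every subgroup order divides 48. Divisors: 1, 2, 3, 4, 6, 8, 12, 16, 24, 48.
Subgroups by order — order 1: 1; order 2: 3; order 3: 1; order 4: 3; order 6: 3; order 8: 3; order 12: 3; order 16: 1; order 24: 3; order 48: 1.
Total: 1 + 3 + 1 + 3 + 3 + 3 + 3 + 1 + 3 + 1 = 22.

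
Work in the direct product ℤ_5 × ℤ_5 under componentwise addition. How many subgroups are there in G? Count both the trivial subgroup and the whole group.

8

|G| = 25, so by Lagrange every subgroup order divides 25. Divisors: 1, 5, 25.
Subgroups by order — order 1: 1; order 5: 6; order 25: 1.
Total: 1 + 6 + 1 = 8.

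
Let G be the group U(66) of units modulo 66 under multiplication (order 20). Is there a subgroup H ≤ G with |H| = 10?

10 | 20. A subgroup of order 10 is {1, 7, 13, 19, 25, 31, 37, 43, 49, 61}.

Yes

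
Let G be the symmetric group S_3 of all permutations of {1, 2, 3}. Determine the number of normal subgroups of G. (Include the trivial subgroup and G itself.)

3

G has 6 subgroups. Checking conjugation-invariance by order — order 1: 1/1 normal; order 2: 0/3 normal; order 3: 1/1 normal; order 6: 1/1 normal.
Total normal subgroups: 3.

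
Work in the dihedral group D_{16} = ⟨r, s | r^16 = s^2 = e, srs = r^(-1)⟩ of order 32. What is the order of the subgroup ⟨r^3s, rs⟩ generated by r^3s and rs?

|⟨r^3s⟩| = 2 and |⟨rs⟩| = 2, so |H| is a multiple of lcm(2, 2) = 2 and divides |G| = 32.
Closing under the operation: H = {e, r^2, r^4, r^6, r^8, r^10, r^12, r^14, rs, r^3s, r^5s, r^7s, r^9s, r^11s, r^13s, r^15s}, so |H| = 16.

16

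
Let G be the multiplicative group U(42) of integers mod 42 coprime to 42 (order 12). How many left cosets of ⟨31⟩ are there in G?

2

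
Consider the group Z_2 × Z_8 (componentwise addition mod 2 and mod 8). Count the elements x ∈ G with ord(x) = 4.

4

An element (a,b) has order lcm(ord(a), ord(b)); count pairs with lcm equal to 4.
Enumerating gives 4 such elements.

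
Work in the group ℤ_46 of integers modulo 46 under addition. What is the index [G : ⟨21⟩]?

1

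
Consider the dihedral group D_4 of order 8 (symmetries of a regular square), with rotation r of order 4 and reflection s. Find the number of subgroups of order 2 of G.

|G| = 8 and 2 | 8, so subgroups of order 2 are possible by Lagrange.
The subgroups of order 2 are: {e, r^2}; {e, r^2s}; {e, r^3s}; {e, rs}; … (5 in all).
So G has 5 subgroups of order 2.

5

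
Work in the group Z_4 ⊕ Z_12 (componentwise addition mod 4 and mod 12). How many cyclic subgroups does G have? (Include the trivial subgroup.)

Each element a generates a cyclic subgroup ⟨a⟩; distinct elements may generate the same one (a cyclic group of order d has φ(d) generators).
Cyclic subgroups by order — order 1: 1; order 2: 3; order 3: 1; order 4: 6; order 6: 3; order 12: 6.
Total: 20.

20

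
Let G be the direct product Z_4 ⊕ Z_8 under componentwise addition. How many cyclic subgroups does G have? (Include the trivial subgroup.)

14

Group the elements of G by the cyclic subgroup they generate; each cyclic subgroup of order d accounts for φ(d) elements.
Cyclic subgroups by order — order 1: 1; order 2: 3; order 4: 6; order 8: 4.
Total: 14.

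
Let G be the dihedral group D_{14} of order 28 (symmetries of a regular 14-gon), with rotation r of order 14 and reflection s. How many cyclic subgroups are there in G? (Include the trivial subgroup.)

18

A cyclic subgroup of order d is generated by each of its φ(d) elements of order d, so the cyclic subgroups of order d number (#elements of order d)/φ(d).
Cyclic subgroups by order — order 1: 1; order 2: 15; order 7: 1; order 14: 1.
Total: 18.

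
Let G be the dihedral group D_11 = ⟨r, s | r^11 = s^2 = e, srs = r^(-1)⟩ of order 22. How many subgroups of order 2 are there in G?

11

|G| = 22 and 2 | 22, so subgroups of order 2 are possible by Lagrange.
The subgroups of order 2 are: {e, r^10s}; {e, r^2s}; {e, r^3s}; {e, r^4s}; … (11 in all).
So G has 11 subgroups of order 2.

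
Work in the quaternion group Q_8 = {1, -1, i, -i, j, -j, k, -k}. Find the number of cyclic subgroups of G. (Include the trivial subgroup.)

5

A cyclic subgroup of order d is generated by each of its φ(d) elements of order d, so the cyclic subgroups of order d number (#elements of order d)/φ(d).
Cyclic subgroups by order — order 1: 1; order 2: 1; order 4: 3.
Total: 5.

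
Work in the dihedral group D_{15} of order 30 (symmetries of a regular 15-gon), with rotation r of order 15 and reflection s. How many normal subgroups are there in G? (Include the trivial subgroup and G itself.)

5

G has 28 subgroups. Checking conjugation-invariance by order — order 1: 1/1 normal; order 2: 0/15 normal; order 3: 1/1 normal; order 5: 1/1 normal; order 6: 0/5 normal; order 10: 0/3 normal; order 15: 1/1 normal; order 30: 1/1 normal.
Total normal subgroups: 5.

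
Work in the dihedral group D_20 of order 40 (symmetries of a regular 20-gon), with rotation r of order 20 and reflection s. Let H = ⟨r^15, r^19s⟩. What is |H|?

|⟨r^15⟩| = 4 and |⟨r^19s⟩| = 2, so |H| is a multiple of lcm(4, 2) = 4 and divides |G| = 40.
Closing under the operation: H = {e, r^5, r^10, r^15, r^4s, r^9s, r^14s, r^19s}, so |H| = 8.

8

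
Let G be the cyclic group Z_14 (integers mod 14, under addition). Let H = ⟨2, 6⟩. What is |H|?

|⟨2⟩| = 7 and |⟨6⟩| = 7, so |H| is a multiple of lcm(7, 7) = 7 and divides |G| = 14.
Closing under the operation: H = {0, 2, 4, 6, 8, 10, 12}, so |H| = 7.

7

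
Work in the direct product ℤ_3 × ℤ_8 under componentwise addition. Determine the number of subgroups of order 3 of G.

|G| = 24 and 3 | 24, so subgroups of order 3 are possible by Lagrange.
The subgroups of order 3 are: {(0,0), (1,0), (2,0)}.
So G has 1 subgroup of order 3.

1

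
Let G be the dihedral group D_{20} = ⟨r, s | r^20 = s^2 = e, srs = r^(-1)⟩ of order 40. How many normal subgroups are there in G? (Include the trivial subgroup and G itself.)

9

G has 48 subgroups. Checking conjugation-invariance by order — order 1: 1/1 normal; order 2: 1/21 normal; order 4: 1/11 normal; order 5: 1/1 normal; order 8: 0/5 normal; order 10: 1/5 normal; order 20: 3/3 normal; order 40: 1/1 normal.
Total normal subgroups: 9.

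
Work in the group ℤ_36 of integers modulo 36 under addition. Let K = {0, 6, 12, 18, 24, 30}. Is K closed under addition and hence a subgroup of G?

|K| = 6 divides |G| = 36, consistent with Lagrange.
K contains the identity, every element's inverse is in K, and K is closed under +: it is a subgroup.
In fact K = ⟨6⟩.

Yes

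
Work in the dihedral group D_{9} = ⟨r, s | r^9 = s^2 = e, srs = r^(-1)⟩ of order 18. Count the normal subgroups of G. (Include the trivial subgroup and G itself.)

4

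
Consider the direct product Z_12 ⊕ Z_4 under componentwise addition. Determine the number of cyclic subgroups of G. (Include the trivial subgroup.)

A cyclic subgroup of order d is generated by each of its φ(d) elements of order d, so the cyclic subgroups of order d number (#elements of order d)/φ(d).
Cyclic subgroups by order — order 1: 1; order 2: 3; order 3: 1; order 4: 6; order 6: 3; order 12: 6.
Total: 20.

20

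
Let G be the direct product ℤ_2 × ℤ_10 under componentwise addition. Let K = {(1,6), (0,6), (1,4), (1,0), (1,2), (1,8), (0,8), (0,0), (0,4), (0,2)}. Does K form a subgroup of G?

|K| = 10 divides |G| = 20, consistent with Lagrange.
K contains the identity, every element's inverse is in K, and K is closed under +: it is a subgroup.
In fact K = ⟨(1,2)⟩.

Yes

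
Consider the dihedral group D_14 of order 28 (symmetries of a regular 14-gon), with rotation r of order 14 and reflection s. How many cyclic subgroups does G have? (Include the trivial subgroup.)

18

Group the elements of G by the cyclic subgroup they generate; each cyclic subgroup of order d accounts for φ(d) elements.
Cyclic subgroups by order — order 1: 1; order 2: 15; order 7: 1; order 14: 1.
Total: 18.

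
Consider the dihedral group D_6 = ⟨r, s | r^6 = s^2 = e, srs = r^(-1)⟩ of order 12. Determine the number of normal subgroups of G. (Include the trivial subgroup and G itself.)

G has 16 subgroups. Checking conjugation-invariance by order — order 1: 1/1 normal; order 2: 1/7 normal; order 3: 1/1 normal; order 4: 0/3 normal; order 6: 3/3 normal; order 12: 1/1 normal.
Total normal subgroups: 7.

7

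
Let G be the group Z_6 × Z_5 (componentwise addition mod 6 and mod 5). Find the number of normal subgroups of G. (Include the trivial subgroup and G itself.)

G is abelian, so every subgroup is normal.
G has 8 subgroups in total, hence 8 normal subgroups.

8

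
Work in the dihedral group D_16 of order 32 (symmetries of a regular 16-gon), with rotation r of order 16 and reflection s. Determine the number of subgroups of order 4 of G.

|G| = 32 and 4 | 32, so subgroups of order 4 are possible by Lagrange.
The subgroups of order 4 are: {e, r^8, r^2s, r^10s}; {e, r^8, r^3s, r^11s}; {e, r^4, r^8, r^12}; {e, r^8, r^4s, r^12s}; … (9 in all).
So G has 9 subgroups of order 4.

9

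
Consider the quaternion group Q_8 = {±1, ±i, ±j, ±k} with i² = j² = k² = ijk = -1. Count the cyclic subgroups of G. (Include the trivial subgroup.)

5

Group the elements of G by the cyclic subgroup they generate; each cyclic subgroup of order d accounts for φ(d) elements.
Cyclic subgroups by order — order 1: 1; order 2: 1; order 4: 3.
Total: 5.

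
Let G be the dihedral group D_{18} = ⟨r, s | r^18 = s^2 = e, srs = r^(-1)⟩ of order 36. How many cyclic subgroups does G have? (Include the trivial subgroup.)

24

Group the elements of G by the cyclic subgroup they generate; each cyclic subgroup of order d accounts for φ(d) elements.
Cyclic subgroups by order — order 1: 1; order 2: 19; order 3: 1; order 6: 1; order 9: 1; order 18: 1.
Total: 24.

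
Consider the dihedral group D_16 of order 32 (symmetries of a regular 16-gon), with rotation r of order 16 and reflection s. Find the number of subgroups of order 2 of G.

|G| = 32 and 2 | 32, so subgroups of order 2 are possible by Lagrange.
The subgroups of order 2 are: {e, r^10s}; {e, r^11s}; {e, r^12s}; {e, r^13s}; … (17 in all).
So G has 17 subgroups of order 2.

17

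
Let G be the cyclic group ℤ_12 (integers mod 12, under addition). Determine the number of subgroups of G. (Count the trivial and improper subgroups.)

A cyclic group of order 12 has exactly one subgroup for each divisor of 12.
Divisors of 12: 1, 2, 3, 4, 6, 12.
So ℤ_12 has 6 subgroups.

6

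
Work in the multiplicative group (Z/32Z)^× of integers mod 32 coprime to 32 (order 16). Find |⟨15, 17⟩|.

|⟨15⟩| = 2 and |⟨17⟩| = 2, so |H| is a multiple of lcm(2, 2) = 2 and divides |G| = 16.
Closing under the operation: H = {1, 15, 17, 31}, so |H| = 4.

4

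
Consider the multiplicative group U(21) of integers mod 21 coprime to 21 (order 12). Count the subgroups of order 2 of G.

3

|G| = 12 and 2 | 12, so subgroups of order 2 are possible by Lagrange.
The subgroups of order 2 are: {1, 13}; {1, 20}; {1, 8}.
So G has 3 subgroups of order 2.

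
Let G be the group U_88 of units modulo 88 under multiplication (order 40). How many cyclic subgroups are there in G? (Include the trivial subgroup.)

Group the elements of G by the cyclic subgroup they generate; each cyclic subgroup of order d accounts for φ(d) elements.
Cyclic subgroups by order — order 1: 1; order 2: 7; order 5: 1; order 10: 7.
Total: 16.

16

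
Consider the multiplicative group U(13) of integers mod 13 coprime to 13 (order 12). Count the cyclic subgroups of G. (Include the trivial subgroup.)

6

Each element a generates a cyclic subgroup ⟨a⟩; distinct elements may generate the same one (a cyclic group of order d has φ(d) generators).
Cyclic subgroups by order — order 1: 1; order 2: 1; order 3: 1; order 4: 1; order 6: 1; order 12: 1.
Total: 6.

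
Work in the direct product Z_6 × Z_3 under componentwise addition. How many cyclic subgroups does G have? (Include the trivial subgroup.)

Group the elements of G by the cyclic subgroup they generate; each cyclic subgroup of order d accounts for φ(d) elements.
Cyclic subgroups by order — order 1: 1; order 2: 1; order 3: 4; order 6: 4.
Total: 10.

10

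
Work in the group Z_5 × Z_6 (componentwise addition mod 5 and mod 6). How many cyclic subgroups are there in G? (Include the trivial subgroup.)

Group the elements of G by the cyclic subgroup they generate; each cyclic subgroup of order d accounts for φ(d) elements.
Cyclic subgroups by order — order 1: 1; order 2: 1; order 3: 1; order 5: 1; order 6: 1; order 10: 1; order 15: 1; order 30: 1.
Total: 8.

8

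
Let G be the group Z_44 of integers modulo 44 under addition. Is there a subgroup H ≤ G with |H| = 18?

18 does not divide |G| = 44, so by Lagrange no subgroup of order 18 exists.

No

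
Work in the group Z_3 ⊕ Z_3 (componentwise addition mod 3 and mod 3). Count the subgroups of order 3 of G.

4

|G| = 9 and 3 | 9, so subgroups of order 3 are possible by Lagrange.
The subgroups of order 3 are: {(0,0), (0,1), (0,2)}; {(0,0), (1,0), (2,0)}; {(0,0), (1,1), (2,2)}; {(0,0), (1,2), (2,1)}.
So G has 4 subgroups of order 3.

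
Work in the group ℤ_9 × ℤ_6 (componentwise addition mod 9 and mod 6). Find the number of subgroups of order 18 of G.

|G| = 54 and 18 | 54, so subgroups of order 18 are possible by Lagrange.
The subgroups of order 18 are: {(0,0), (0,1), (0,2), (0,3), (0,4), (0,5), (3,0), (3,1), (3,2), (3,3), (3,4), (3,5), (6,0), (6,1), (6,2), (6,3), (6,4), (6,5)}; {(0,0), (0,3), (1,0), (1,3), (2,0), (2,3), (3,0), (3,3), (4,0), (4,3), (5,0), (5,3), (6,0), (6,3), (7,0), (7,3), (8,0), (8,3)}; {(0,0), (0,3), (1,1), (1,4), (2,2), (2,5), (3,0), (3,3), (4,1), (4,4), (5,2), (5,5), (6,0), (6,3), (7,1), (7,4), (8,2), (8,5)}; {(0,0), (0,3), (1,2), (1,5), (2,1), (2,4), (3,0), (3,3), (4,2), (4,5), (5,1), (5,4), (6,0), (6,3), (7,2), (7,5), (8,1), (8,4)}.
So G has 4 subgroups of order 18.

4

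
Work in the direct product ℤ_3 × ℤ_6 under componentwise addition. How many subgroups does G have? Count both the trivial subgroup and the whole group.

12

|G| = 18, so by Lagrange every subgroup order divides 18. Divisors: 1, 2, 3, 6, 9, 18.
Subgroups by order — order 1: 1; order 2: 1; order 3: 4; order 6: 4; order 9: 1; order 18: 1.
Total: 1 + 1 + 4 + 4 + 1 + 1 = 12.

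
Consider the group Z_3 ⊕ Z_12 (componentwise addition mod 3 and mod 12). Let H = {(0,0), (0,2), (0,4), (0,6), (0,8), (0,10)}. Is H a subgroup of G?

|H| = 6 divides |G| = 36, consistent with Lagrange.
H contains the identity, every element's inverse is in H, and H is closed under +: it is a subgroup.
In fact H = ⟨(0,2)⟩.

Yes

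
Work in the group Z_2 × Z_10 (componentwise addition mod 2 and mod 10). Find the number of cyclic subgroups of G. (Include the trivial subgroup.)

8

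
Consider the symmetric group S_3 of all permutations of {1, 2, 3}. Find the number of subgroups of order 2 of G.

3

|G| = 6 and 2 | 6, so subgroups of order 2 are possible by Lagrange.
The subgroups of order 2 are: {e, (1 2)}; {e, (1 3)}; {e, (2 3)}.
So G has 3 subgroups of order 2.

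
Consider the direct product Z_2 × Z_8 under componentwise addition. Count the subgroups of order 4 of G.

3

|G| = 16 and 4 | 16, so subgroups of order 4 are possible by Lagrange.
The subgroups of order 4 are: {(0,0), (0,2), (0,4), (0,6)}; {(0,0), (0,4), (1,0), (1,4)}; {(0,0), (0,4), (1,2), (1,6)}.
So G has 3 subgroups of order 4.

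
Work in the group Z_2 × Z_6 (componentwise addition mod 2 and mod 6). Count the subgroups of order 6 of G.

|G| = 12 and 6 | 12, so subgroups of order 6 are possible by Lagrange.
The subgroups of order 6 are: {(0,0), (0,1), (0,2), (0,3), (0,4), (0,5)}; {(0,0), (0,2), (0,4), (1,0), (1,2), (1,4)}; {(0,0), (0,2), (0,4), (1,1), (1,3), (1,5)}.
So G has 3 subgroups of order 6.

3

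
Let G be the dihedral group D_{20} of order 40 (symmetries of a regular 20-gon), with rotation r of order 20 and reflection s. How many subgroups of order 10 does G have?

5

|G| = 40 and 10 | 40, so subgroups of order 10 are possible by Lagrange.
The subgroups of order 10 are: {e, r^2, r^4, r^6, r^8, r^10, r^12, r^14, r^16, r^18}; {e, r^4, r^8, r^12, r^16, r^2s, r^6s, r^10s, r^14s, r^18s}; {e, r^4, r^8, r^12, r^16, r^3s, r^7s, r^11s, r^15s, r^19s}; {e, r^4, r^8, r^12, r^16, s, r^4s, r^8s, r^12s, r^16s}; … (5 in all).
So G has 5 subgroups of order 10.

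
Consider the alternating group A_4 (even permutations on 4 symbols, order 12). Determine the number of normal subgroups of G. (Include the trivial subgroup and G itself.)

G has 10 subgroups. Checking conjugation-invariance by order — order 1: 1/1 normal; order 2: 0/3 normal; order 3: 0/4 normal; order 4: 1/1 normal; order 12: 1/1 normal.
Total normal subgroups: 3.

3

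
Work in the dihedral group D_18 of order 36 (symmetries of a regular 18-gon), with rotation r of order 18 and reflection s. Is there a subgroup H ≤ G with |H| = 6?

Yes

6 | 36. A subgroup of order 6 is {e, r^6, r^12, r^4s, r^10s, r^16s}.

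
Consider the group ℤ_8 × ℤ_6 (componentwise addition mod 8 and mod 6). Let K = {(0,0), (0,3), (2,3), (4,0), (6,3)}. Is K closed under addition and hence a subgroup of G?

|K| = 5 does not divide |G| = 48, so by Lagrange K is not a subgroup.

No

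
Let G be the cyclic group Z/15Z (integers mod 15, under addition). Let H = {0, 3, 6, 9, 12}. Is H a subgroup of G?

|H| = 5 divides |G| = 15, consistent with Lagrange.
H contains the identity, every element's inverse is in H, and H is closed under +: it is a subgroup.
In fact H = ⟨3⟩.

Yes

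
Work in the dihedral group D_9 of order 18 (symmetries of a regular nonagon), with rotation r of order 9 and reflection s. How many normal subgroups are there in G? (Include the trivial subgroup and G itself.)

4

G has 16 subgroups. Checking conjugation-invariance by order — order 1: 1/1 normal; order 2: 0/9 normal; order 3: 1/1 normal; order 6: 0/3 normal; order 9: 1/1 normal; order 18: 1/1 normal.
Total normal subgroups: 4.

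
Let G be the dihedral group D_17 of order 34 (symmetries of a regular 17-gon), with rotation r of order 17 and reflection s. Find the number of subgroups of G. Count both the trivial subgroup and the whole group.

|G| = 34, so by Lagrange every subgroup order divides 34. Divisors: 1, 2, 17, 34.
Subgroups by order — order 1: 1; order 2: 17; order 17: 1; order 34: 1.
Total: 1 + 17 + 1 + 1 = 20.

20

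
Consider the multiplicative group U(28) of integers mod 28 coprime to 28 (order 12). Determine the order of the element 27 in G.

2

Compute successive powers of 27 mod 28: 27, 1; 27^2 ≡ 1 (mod 28).
So |⟨27⟩| = 2.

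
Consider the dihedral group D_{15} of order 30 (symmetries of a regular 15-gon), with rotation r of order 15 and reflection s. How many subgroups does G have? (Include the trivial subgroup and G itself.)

28

|G| = 30, so by Lagrange every subgroup order divides 30. Divisors: 1, 2, 3, 5, 6, 10, 15, 30.
Subgroups by order — order 1: 1; order 2: 15; order 3: 1; order 5: 1; order 6: 5; order 10: 3; order 15: 1; order 30: 1.
Total: 1 + 15 + 1 + 1 + 5 + 3 + 1 + 1 = 28.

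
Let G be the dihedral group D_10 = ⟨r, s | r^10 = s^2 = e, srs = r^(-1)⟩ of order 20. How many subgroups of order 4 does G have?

5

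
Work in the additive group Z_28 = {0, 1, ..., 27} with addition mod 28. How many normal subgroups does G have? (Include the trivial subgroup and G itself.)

G is abelian, so every subgroup is normal.
G has 6 subgroups in total, hence 6 normal subgroups.

6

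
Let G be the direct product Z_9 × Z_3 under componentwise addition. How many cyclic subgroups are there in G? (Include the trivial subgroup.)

A cyclic subgroup of order d is generated by each of its φ(d) elements of order d, so the cyclic subgroups of order d number (#elements of order d)/φ(d).
Cyclic subgroups by order — order 1: 1; order 3: 4; order 9: 3.
Total: 8.

8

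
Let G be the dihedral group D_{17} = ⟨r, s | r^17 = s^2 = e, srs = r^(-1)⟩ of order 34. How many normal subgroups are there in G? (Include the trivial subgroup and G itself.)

3

G has 20 subgroups. Checking conjugation-invariance by order — order 1: 1/1 normal; order 2: 0/17 normal; order 17: 1/1 normal; order 34: 1/1 normal.
Total normal subgroups: 3.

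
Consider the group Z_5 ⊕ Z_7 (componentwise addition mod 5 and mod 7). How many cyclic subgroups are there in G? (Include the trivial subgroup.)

4

A cyclic subgroup of order d is generated by each of its φ(d) elements of order d, so the cyclic subgroups of order d number (#elements of order d)/φ(d).
Cyclic subgroups by order — order 1: 1; order 5: 1; order 7: 1; order 35: 1.
Total: 4.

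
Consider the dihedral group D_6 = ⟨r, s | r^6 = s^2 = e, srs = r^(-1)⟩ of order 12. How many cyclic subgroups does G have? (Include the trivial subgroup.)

A cyclic subgroup of order d is generated by each of its φ(d) elements of order d, so the cyclic subgroups of order d number (#elements of order d)/φ(d).
Cyclic subgroups by order — order 1: 1; order 2: 7; order 3: 1; order 6: 1.
Total: 10.

10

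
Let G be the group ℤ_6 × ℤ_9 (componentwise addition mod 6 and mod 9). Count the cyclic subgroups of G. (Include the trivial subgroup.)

16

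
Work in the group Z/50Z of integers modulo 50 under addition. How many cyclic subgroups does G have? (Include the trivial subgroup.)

A cyclic subgroup of order d is generated by each of its φ(d) elements of order d, so the cyclic subgroups of order d number (#elements of order d)/φ(d).
Cyclic subgroups by order — order 1: 1; order 2: 1; order 5: 1; order 10: 1; order 25: 1; order 50: 1.
Total: 6.

6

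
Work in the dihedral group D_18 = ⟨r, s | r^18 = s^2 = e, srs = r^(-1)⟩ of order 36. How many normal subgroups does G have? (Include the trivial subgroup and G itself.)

G has 45 subgroups. Checking conjugation-invariance by order — order 1: 1/1 normal; order 2: 1/19 normal; order 3: 1/1 normal; order 4: 0/9 normal; order 6: 1/7 normal; order 9: 1/1 normal; order 12: 0/3 normal; order 18: 3/3 normal; order 36: 1/1 normal.
Total normal subgroups: 9.

9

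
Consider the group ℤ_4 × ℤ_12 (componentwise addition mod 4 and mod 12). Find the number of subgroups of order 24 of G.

|G| = 48 and 24 | 48, so subgroups of order 24 are possible by Lagrange.
The subgroups of order 24 are: {(0,0), (0,1), (0,2), (0,3), (0,4), (0,5), (0,6), (0,7), (0,8), (0,9), (0,10), (0,11), (2,0), (2,1), (2,2), (2,3), (2,4), (2,5), (2,6), (2,7), (2,8), (2,9), (2,10), (2,11)}; {(0,0), (0,2), (0,4), (0,6), (0,8), (0,10), (1,0), (1,2), (1,4), (1,6), (1,8), (1,10), (2,0), (2,2), (2,4), (2,6), (2,8), (2,10), (3,0), (3,2), (3,4), (3,6), (3,8), (3,10)}; {(0,0), (0,2), (0,4), (0,6), (0,8), (0,10), (1,1), (1,3), (1,5), (1,7), (1,9), (1,11), (2,0), (2,2), (2,4), (2,6), (2,8), (2,10), (3,1), (3,3), (3,5), (3,7), (3,9), (3,11)}.
So G has 3 subgroups of order 24.

3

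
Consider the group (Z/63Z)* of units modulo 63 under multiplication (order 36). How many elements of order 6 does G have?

Enumerating element orders in G gives 24 elements of order 6.

24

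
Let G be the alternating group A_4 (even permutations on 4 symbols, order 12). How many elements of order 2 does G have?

3

The elements of order 2 are: (1 2)(3 4), (1 3)(2 4), (1 4)(2 3).
That's 3.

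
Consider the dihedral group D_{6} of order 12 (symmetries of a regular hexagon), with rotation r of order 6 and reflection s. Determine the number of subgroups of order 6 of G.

3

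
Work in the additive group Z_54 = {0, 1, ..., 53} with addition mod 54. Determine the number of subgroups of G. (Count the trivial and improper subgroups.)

8

Subgroups of the cyclic group Z_54 correspond bijectively to divisors of 54.
Divisors of 54: 1, 2, 3, 6, 9, 18, 27, 54.
So Z_54 has 8 subgroups.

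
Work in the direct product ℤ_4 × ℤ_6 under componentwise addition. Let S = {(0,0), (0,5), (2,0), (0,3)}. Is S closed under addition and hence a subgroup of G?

(0,5) ∈ S but its inverse (0,1) ∉ S, so S is not a subgroup.

No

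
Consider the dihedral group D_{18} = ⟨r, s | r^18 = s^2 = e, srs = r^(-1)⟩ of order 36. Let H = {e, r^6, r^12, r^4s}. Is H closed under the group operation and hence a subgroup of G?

Closure fails: r^6 · r^4s = r^10s ∉ H. So H is not a subgroup.

No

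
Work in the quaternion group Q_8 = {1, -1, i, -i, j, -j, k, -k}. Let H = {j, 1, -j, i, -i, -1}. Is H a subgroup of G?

No

|H| = 6 does not divide |G| = 8, so by Lagrange H is not a subgroup.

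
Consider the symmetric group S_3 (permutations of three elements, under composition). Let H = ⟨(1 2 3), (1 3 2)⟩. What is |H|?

3

|⟨(1 2 3)⟩| = 3 and |⟨(1 3 2)⟩| = 3, so |H| is a multiple of lcm(3, 3) = 3 and divides |G| = 6.
Closing under the operation: H = {e, (1 2 3), (1 3 2)}, so |H| = 3.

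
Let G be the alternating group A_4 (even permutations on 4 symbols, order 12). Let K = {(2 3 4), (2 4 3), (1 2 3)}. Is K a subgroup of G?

No

The identity e ∉ K, so K is not a subgroup.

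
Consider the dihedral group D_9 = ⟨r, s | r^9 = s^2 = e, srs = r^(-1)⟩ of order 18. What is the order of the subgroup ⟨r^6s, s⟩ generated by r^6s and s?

|⟨r^6s⟩| = 2 and |⟨s⟩| = 2, so |H| is a multiple of lcm(2, 2) = 2 and divides |G| = 18.
Closing under the operation: H = {e, r^3, r^6, s, r^3s, r^6s}, so |H| = 6.

6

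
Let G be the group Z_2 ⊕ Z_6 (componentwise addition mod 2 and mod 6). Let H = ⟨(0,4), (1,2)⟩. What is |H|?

|⟨(0,4)⟩| = 3 and |⟨(1,2)⟩| = 6, so |H| is a multiple of lcm(3, 6) = 6 and divides |G| = 12.
Closing under the operation: H = {(0,0), (0,2), (0,4), (1,0), (1,2), (1,4)}, so |H| = 6.

6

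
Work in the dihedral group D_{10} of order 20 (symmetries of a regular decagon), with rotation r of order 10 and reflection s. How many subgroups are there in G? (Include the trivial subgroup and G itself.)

22

|G| = 20, so by Lagrange every subgroup order divides 20. Divisors: 1, 2, 4, 5, 10, 20.
Subgroups by order — order 1: 1; order 2: 11; order 4: 5; order 5: 1; order 10: 3; order 20: 1.
Total: 1 + 11 + 5 + 1 + 3 + 1 = 22.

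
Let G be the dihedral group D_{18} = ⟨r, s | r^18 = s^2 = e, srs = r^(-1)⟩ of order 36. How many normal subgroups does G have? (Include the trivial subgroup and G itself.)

9

G has 45 subgroups. Checking conjugation-invariance by order — order 1: 1/1 normal; order 2: 1/19 normal; order 3: 1/1 normal; order 4: 0/9 normal; order 6: 1/7 normal; order 9: 1/1 normal; order 12: 0/3 normal; order 18: 3/3 normal; order 36: 1/1 normal.
Total normal subgroups: 9.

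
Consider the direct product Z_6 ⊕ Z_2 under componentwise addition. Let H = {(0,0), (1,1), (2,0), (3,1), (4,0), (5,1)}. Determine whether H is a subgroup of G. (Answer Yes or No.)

Yes

|H| = 6 divides |G| = 12, consistent with Lagrange.
H contains the identity, every element's inverse is in H, and H is closed under +: it is a subgroup.
In fact H = ⟨(1,1)⟩.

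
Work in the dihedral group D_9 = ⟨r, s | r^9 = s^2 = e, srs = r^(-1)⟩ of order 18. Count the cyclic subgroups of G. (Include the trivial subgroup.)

12

Each element a generates a cyclic subgroup ⟨a⟩; distinct elements may generate the same one (a cyclic group of order d has φ(d) generators).
Cyclic subgroups by order — order 1: 1; order 2: 9; order 3: 1; order 9: 1.
Total: 12.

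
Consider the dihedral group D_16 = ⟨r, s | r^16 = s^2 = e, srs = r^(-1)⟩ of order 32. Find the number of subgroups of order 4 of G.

|G| = 32 and 4 | 32, so subgroups of order 4 are possible by Lagrange.
The subgroups of order 4 are: {e, r^8, r^2s, r^10s}; {e, r^8, r^3s, r^11s}; {e, r^4, r^8, r^12}; {e, r^8, r^4s, r^12s}; … (9 in all).
So G has 9 subgroups of order 4.

9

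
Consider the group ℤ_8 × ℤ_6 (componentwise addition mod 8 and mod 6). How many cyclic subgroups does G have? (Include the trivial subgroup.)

16

A cyclic subgroup of order d is generated by each of its φ(d) elements of order d, so the cyclic subgroups of order d number (#elements of order d)/φ(d).
Cyclic subgroups by order — order 1: 1; order 2: 3; order 3: 1; order 4: 2; order 6: 3; order 8: 2; order 12: 2; order 24: 2.
Total: 16.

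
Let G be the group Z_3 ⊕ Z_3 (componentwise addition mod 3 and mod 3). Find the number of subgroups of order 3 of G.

4

|G| = 9 and 3 | 9, so subgroups of order 3 are possible by Lagrange.
The subgroups of order 3 are: {(0,0), (0,1), (0,2)}; {(0,0), (1,0), (2,0)}; {(0,0), (1,1), (2,2)}; {(0,0), (1,2), (2,1)}.
So G has 4 subgroups of order 3.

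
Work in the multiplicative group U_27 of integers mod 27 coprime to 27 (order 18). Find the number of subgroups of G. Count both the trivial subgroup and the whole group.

|G| = 18, so by Lagrange every subgroup order divides 18. Divisors: 1, 2, 3, 6, 9, 18.
Subgroups by order — order 1: 1; order 2: 1; order 3: 1; order 6: 1; order 9: 1; order 18: 1.
Total: 1 + 1 + 1 + 1 + 1 + 1 = 6.

6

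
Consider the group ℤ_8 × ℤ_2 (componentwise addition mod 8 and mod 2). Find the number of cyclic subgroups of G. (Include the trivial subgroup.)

A cyclic subgroup of order d is generated by each of its φ(d) elements of order d, so the cyclic subgroups of order d number (#elements of order d)/φ(d).
Cyclic subgroups by order — order 1: 1; order 2: 3; order 4: 2; order 8: 2.
Total: 8.

8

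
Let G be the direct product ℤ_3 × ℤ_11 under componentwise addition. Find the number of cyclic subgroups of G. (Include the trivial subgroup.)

4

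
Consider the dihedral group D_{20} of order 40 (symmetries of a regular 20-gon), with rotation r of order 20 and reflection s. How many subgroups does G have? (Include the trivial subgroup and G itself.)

48

|G| = 40, so by Lagrange every subgroup order divides 40. Divisors: 1, 2, 4, 5, 8, 10, 20, 40.
Subgroups by order — order 1: 1; order 2: 21; order 4: 11; order 5: 1; order 8: 5; order 10: 5; order 20: 3; order 40: 1.
Total: 1 + 21 + 11 + 1 + 5 + 5 + 3 + 1 = 48.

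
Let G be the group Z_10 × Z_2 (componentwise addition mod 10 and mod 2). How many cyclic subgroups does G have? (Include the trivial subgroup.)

Each element a generates a cyclic subgroup ⟨a⟩; distinct elements may generate the same one (a cyclic group of order d has φ(d) generators).
Cyclic subgroups by order — order 1: 1; order 2: 3; order 5: 1; order 10: 3.
Total: 8.

8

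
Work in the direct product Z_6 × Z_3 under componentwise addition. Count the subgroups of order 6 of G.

4

|G| = 18 and 6 | 18, so subgroups of order 6 are possible by Lagrange.
The subgroups of order 6 are: {(0,0), (0,1), (0,2), (3,0), (3,1), (3,2)}; {(0,0), (1,0), (2,0), (3,0), (4,0), (5,0)}; {(0,0), (1,1), (2,2), (3,0), (4,1), (5,2)}; {(0,0), (1,2), (2,1), (3,0), (4,2), (5,1)}.
So G has 4 subgroups of order 6.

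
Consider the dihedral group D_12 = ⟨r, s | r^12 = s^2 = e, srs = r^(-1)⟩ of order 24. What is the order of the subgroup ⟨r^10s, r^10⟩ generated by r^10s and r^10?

12

|⟨r^10s⟩| = 2 and |⟨r^10⟩| = 6, so |H| is a multiple of lcm(2, 6) = 6 and divides |G| = 24.
Closing under the operation: H = {e, r^2, r^4, r^6, r^8, r^10, s, r^2s, r^4s, r^6s, r^8s, r^10s}, so |H| = 12.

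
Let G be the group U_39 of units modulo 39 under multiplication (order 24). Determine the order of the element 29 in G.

Compute successive powers of 29 mod 39: 29, 22, 14, 16, 35, 1; 29^6 ≡ 1 (mod 39).
So |⟨29⟩| = 6.

6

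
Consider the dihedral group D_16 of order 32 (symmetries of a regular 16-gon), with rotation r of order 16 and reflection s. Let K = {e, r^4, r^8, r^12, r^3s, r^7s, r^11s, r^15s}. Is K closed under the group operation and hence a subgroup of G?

Yes

|K| = 8 divides |G| = 32, consistent with Lagrange.
K contains the identity, every element's inverse is in K, and K is closed under ·: it is a subgroup.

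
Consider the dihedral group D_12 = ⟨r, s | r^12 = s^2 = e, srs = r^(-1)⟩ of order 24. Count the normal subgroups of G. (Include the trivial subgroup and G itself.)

G has 34 subgroups. Checking conjugation-invariance by order — order 1: 1/1 normal; order 2: 1/13 normal; order 3: 1/1 normal; order 4: 1/7 normal; order 6: 1/5 normal; order 8: 0/3 normal; order 12: 3/3 normal; order 24: 1/1 normal.
Total normal subgroups: 9.

9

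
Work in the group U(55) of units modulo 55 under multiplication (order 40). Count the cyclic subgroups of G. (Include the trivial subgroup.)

A cyclic subgroup of order d is generated by each of its φ(d) elements of order d, so the cyclic subgroups of order d number (#elements of order d)/φ(d).
Cyclic subgroups by order — order 1: 1; order 2: 3; order 4: 2; order 5: 1; order 10: 3; order 20: 2.
Total: 12.

12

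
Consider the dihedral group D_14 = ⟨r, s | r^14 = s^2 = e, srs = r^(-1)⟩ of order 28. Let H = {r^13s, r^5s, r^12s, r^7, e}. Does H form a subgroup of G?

No

|H| = 5 does not divide |G| = 28, so by Lagrange H is not a subgroup.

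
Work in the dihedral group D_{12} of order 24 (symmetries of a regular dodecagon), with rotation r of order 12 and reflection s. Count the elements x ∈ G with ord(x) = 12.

4

The elements of order 12 are: r, r^5, r^7, r^11.
That's 4.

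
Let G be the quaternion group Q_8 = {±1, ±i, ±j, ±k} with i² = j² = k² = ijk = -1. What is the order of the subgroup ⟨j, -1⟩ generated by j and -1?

4

|⟨j⟩| = 4 and |⟨-1⟩| = 2, so |H| is a multiple of lcm(4, 2) = 4 and divides |G| = 8.
Closing under the operation: H = {1, -1, j, -j}, so |H| = 4.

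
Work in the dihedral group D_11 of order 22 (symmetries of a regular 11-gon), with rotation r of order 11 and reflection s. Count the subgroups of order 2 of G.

|G| = 22 and 2 | 22, so subgroups of order 2 are possible by Lagrange.
The subgroups of order 2 are: {e, r^10s}; {e, r^2s}; {e, r^3s}; {e, r^4s}; … (11 in all).
So G has 11 subgroups of order 2.

11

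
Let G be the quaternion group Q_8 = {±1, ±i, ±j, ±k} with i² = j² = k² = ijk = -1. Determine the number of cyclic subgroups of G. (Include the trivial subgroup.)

5

Group the elements of G by the cyclic subgroup they generate; each cyclic subgroup of order d accounts for φ(d) elements.
Cyclic subgroups by order — order 1: 1; order 2: 1; order 4: 3.
Total: 5.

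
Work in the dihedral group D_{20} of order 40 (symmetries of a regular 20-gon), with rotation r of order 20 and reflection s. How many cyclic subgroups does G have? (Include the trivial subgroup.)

A cyclic subgroup of order d is generated by each of its φ(d) elements of order d, so the cyclic subgroups of order d number (#elements of order d)/φ(d).
Cyclic subgroups by order — order 1: 1; order 2: 21; order 4: 1; order 5: 1; order 10: 1; order 20: 1.
Total: 26.

26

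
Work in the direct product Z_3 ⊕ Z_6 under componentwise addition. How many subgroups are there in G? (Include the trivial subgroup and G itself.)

|G| = 18, so by Lagrange every subgroup order divides 18. Divisors: 1, 2, 3, 6, 9, 18.
Subgroups by order — order 1: 1; order 2: 1; order 3: 4; order 6: 4; order 9: 1; order 18: 1.
Total: 1 + 1 + 4 + 4 + 1 + 1 = 12.

12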